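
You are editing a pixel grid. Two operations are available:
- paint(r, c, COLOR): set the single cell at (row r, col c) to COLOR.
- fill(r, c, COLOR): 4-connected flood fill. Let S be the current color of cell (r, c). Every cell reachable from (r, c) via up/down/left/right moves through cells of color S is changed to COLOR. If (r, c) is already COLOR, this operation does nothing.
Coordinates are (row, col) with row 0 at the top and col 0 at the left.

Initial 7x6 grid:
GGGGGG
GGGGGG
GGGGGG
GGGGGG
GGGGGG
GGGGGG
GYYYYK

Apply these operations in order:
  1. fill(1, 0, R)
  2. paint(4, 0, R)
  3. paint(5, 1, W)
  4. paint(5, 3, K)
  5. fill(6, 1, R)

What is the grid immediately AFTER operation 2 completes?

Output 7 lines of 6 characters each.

After op 1 fill(1,0,R) [37 cells changed]:
RRRRRR
RRRRRR
RRRRRR
RRRRRR
RRRRRR
RRRRRR
RYYYYK
After op 2 paint(4,0,R):
RRRRRR
RRRRRR
RRRRRR
RRRRRR
RRRRRR
RRRRRR
RYYYYK

Answer: RRRRRR
RRRRRR
RRRRRR
RRRRRR
RRRRRR
RRRRRR
RYYYYK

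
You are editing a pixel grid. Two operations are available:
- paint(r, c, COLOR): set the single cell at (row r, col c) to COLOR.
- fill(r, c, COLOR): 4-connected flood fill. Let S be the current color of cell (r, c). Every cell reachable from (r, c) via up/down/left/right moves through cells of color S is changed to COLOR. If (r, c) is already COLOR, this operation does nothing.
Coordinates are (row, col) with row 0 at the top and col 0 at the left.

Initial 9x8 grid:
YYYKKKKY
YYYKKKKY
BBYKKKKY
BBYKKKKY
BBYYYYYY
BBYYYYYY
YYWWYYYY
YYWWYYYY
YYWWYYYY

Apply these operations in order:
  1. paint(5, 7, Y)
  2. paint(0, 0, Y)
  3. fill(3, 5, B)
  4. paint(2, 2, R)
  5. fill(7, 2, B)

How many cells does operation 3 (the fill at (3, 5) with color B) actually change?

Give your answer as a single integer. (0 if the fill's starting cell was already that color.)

Answer: 16

Derivation:
After op 1 paint(5,7,Y):
YYYKKKKY
YYYKKKKY
BBYKKKKY
BBYKKKKY
BBYYYYYY
BBYYYYYY
YYWWYYYY
YYWWYYYY
YYWWYYYY
After op 2 paint(0,0,Y):
YYYKKKKY
YYYKKKKY
BBYKKKKY
BBYKKKKY
BBYYYYYY
BBYYYYYY
YYWWYYYY
YYWWYYYY
YYWWYYYY
After op 3 fill(3,5,B) [16 cells changed]:
YYYBBBBY
YYYBBBBY
BBYBBBBY
BBYBBBBY
BBYYYYYY
BBYYYYYY
YYWWYYYY
YYWWYYYY
YYWWYYYY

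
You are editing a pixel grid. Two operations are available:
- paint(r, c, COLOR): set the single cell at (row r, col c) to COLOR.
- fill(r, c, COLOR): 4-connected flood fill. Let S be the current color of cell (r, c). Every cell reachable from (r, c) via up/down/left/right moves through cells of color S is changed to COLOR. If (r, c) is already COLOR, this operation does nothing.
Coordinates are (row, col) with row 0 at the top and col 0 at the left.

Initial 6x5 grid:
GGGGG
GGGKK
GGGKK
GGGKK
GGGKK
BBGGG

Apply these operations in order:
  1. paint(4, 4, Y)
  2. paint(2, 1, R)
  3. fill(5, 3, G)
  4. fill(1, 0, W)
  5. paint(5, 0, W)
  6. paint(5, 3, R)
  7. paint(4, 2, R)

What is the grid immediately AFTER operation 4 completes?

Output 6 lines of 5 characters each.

After op 1 paint(4,4,Y):
GGGGG
GGGKK
GGGKK
GGGKK
GGGKY
BBGGG
After op 2 paint(2,1,R):
GGGGG
GGGKK
GRGKK
GGGKK
GGGKY
BBGGG
After op 3 fill(5,3,G) [0 cells changed]:
GGGGG
GGGKK
GRGKK
GGGKK
GGGKY
BBGGG
After op 4 fill(1,0,W) [19 cells changed]:
WWWWW
WWWKK
WRWKK
WWWKK
WWWKY
BBWWW

Answer: WWWWW
WWWKK
WRWKK
WWWKK
WWWKY
BBWWW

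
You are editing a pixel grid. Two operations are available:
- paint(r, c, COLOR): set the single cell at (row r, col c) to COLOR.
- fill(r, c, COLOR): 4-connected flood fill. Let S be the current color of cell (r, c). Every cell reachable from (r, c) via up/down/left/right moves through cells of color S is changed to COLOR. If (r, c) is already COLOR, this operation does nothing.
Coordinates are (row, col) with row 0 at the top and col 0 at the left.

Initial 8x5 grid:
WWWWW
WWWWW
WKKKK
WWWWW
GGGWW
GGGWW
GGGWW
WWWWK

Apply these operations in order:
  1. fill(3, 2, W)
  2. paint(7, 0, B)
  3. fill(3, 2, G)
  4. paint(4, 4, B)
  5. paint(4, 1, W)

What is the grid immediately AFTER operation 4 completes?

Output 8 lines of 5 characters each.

Answer: GGGGG
GGGGG
GKKKK
GGGGG
GGGGB
GGGGG
GGGGG
BGGGK

Derivation:
After op 1 fill(3,2,W) [0 cells changed]:
WWWWW
WWWWW
WKKKK
WWWWW
GGGWW
GGGWW
GGGWW
WWWWK
After op 2 paint(7,0,B):
WWWWW
WWWWW
WKKKK
WWWWW
GGGWW
GGGWW
GGGWW
BWWWK
After op 3 fill(3,2,G) [25 cells changed]:
GGGGG
GGGGG
GKKKK
GGGGG
GGGGG
GGGGG
GGGGG
BGGGK
After op 4 paint(4,4,B):
GGGGG
GGGGG
GKKKK
GGGGG
GGGGB
GGGGG
GGGGG
BGGGK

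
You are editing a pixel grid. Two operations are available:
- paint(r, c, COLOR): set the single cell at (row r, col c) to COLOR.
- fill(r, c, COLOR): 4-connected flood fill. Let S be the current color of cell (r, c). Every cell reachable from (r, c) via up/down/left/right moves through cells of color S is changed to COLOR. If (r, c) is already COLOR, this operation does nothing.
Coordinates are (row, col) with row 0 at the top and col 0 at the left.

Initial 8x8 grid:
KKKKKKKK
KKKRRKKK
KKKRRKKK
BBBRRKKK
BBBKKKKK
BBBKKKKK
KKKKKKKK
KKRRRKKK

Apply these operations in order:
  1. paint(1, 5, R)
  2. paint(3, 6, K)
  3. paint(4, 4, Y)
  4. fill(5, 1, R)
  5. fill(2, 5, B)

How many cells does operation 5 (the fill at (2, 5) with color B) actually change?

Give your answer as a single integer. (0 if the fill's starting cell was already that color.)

After op 1 paint(1,5,R):
KKKKKKKK
KKKRRRKK
KKKRRKKK
BBBRRKKK
BBBKKKKK
BBBKKKKK
KKKKKKKK
KKRRRKKK
After op 2 paint(3,6,K):
KKKKKKKK
KKKRRRKK
KKKRRKKK
BBBRRKKK
BBBKKKKK
BBBKKKKK
KKKKKKKK
KKRRRKKK
After op 3 paint(4,4,Y):
KKKKKKKK
KKKRRRKK
KKKRRKKK
BBBRRKKK
BBBKYKKK
BBBKKKKK
KKKKKKKK
KKRRRKKK
After op 4 fill(5,1,R) [9 cells changed]:
KKKKKKKK
KKKRRRKK
KKKRRKKK
RRRRRKKK
RRRKYKKK
RRRKKKKK
KKKKKKKK
KKRRRKKK
After op 5 fill(2,5,B) [44 cells changed]:
BBBBBBBB
BBBRRRBB
BBBRRBBB
RRRRRBBB
RRRBYBBB
RRRBBBBB
BBBBBBBB
BBRRRBBB

Answer: 44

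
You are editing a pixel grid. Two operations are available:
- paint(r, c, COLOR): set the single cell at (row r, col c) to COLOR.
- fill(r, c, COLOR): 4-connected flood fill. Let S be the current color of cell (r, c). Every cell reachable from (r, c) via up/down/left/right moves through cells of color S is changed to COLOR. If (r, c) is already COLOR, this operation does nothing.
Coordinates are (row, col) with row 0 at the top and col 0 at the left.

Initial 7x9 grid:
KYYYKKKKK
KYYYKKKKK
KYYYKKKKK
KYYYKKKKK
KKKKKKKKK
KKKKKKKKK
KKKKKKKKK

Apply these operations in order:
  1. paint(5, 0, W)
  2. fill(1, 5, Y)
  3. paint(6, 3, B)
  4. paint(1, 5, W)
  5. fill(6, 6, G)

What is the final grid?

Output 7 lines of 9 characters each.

Answer: GGGGGGGGG
GGGGGWGGG
GGGGGGGGG
GGGGGGGGG
GGGGGGGGG
WGGGGGGGG
GGGBGGGGG

Derivation:
After op 1 paint(5,0,W):
KYYYKKKKK
KYYYKKKKK
KYYYKKKKK
KYYYKKKKK
KKKKKKKKK
WKKKKKKKK
KKKKKKKKK
After op 2 fill(1,5,Y) [50 cells changed]:
YYYYYYYYY
YYYYYYYYY
YYYYYYYYY
YYYYYYYYY
YYYYYYYYY
WYYYYYYYY
YYYYYYYYY
After op 3 paint(6,3,B):
YYYYYYYYY
YYYYYYYYY
YYYYYYYYY
YYYYYYYYY
YYYYYYYYY
WYYYYYYYY
YYYBYYYYY
After op 4 paint(1,5,W):
YYYYYYYYY
YYYYYWYYY
YYYYYYYYY
YYYYYYYYY
YYYYYYYYY
WYYYYYYYY
YYYBYYYYY
After op 5 fill(6,6,G) [60 cells changed]:
GGGGGGGGG
GGGGGWGGG
GGGGGGGGG
GGGGGGGGG
GGGGGGGGG
WGGGGGGGG
GGGBGGGGG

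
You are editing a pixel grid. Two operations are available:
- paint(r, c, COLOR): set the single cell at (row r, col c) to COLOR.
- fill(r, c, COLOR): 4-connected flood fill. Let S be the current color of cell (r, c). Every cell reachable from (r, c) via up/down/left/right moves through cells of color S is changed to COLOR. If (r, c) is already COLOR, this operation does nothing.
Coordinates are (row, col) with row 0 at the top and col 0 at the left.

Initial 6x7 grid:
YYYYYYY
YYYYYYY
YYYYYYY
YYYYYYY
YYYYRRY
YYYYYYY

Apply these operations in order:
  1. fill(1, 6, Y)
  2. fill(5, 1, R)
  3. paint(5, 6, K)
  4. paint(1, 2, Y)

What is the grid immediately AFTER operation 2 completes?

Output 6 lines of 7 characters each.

After op 1 fill(1,6,Y) [0 cells changed]:
YYYYYYY
YYYYYYY
YYYYYYY
YYYYYYY
YYYYRRY
YYYYYYY
After op 2 fill(5,1,R) [40 cells changed]:
RRRRRRR
RRRRRRR
RRRRRRR
RRRRRRR
RRRRRRR
RRRRRRR

Answer: RRRRRRR
RRRRRRR
RRRRRRR
RRRRRRR
RRRRRRR
RRRRRRR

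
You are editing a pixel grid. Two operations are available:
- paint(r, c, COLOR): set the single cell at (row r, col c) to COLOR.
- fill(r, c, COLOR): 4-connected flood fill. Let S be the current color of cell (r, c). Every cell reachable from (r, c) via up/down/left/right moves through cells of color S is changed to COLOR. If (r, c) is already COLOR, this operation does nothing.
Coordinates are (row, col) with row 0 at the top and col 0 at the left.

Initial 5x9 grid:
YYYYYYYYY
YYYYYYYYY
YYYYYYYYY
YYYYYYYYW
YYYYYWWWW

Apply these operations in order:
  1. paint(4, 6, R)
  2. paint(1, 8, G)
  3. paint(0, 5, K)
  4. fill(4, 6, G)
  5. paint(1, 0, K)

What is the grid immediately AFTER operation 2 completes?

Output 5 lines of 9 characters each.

Answer: YYYYYYYYY
YYYYYYYYG
YYYYYYYYY
YYYYYYYYW
YYYYYWRWW

Derivation:
After op 1 paint(4,6,R):
YYYYYYYYY
YYYYYYYYY
YYYYYYYYY
YYYYYYYYW
YYYYYWRWW
After op 2 paint(1,8,G):
YYYYYYYYY
YYYYYYYYG
YYYYYYYYY
YYYYYYYYW
YYYYYWRWW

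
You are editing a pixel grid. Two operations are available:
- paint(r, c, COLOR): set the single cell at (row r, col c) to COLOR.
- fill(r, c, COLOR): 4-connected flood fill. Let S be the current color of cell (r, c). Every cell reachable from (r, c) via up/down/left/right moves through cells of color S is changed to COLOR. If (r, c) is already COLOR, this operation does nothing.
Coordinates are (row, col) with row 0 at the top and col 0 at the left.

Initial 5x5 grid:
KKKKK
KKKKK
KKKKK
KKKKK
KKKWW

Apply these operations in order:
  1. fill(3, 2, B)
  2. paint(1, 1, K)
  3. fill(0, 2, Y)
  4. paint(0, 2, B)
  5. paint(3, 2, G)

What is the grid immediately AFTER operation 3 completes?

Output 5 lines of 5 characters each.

Answer: YYYYY
YKYYY
YYYYY
YYYYY
YYYWW

Derivation:
After op 1 fill(3,2,B) [23 cells changed]:
BBBBB
BBBBB
BBBBB
BBBBB
BBBWW
After op 2 paint(1,1,K):
BBBBB
BKBBB
BBBBB
BBBBB
BBBWW
After op 3 fill(0,2,Y) [22 cells changed]:
YYYYY
YKYYY
YYYYY
YYYYY
YYYWW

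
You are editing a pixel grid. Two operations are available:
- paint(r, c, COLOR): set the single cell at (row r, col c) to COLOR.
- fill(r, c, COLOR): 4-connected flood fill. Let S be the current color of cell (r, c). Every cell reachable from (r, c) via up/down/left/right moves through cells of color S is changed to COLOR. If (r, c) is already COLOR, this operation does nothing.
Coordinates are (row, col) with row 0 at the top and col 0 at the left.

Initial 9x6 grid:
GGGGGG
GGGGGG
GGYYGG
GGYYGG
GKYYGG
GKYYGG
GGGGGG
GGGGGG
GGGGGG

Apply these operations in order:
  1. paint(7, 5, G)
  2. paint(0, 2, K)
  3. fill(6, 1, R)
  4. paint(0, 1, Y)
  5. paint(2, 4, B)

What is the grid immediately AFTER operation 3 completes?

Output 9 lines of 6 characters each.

Answer: RRKRRR
RRRRRR
RRYYRR
RRYYRR
RKYYRR
RKYYRR
RRRRRR
RRRRRR
RRRRRR

Derivation:
After op 1 paint(7,5,G):
GGGGGG
GGGGGG
GGYYGG
GGYYGG
GKYYGG
GKYYGG
GGGGGG
GGGGGG
GGGGGG
After op 2 paint(0,2,K):
GGKGGG
GGGGGG
GGYYGG
GGYYGG
GKYYGG
GKYYGG
GGGGGG
GGGGGG
GGGGGG
After op 3 fill(6,1,R) [43 cells changed]:
RRKRRR
RRRRRR
RRYYRR
RRYYRR
RKYYRR
RKYYRR
RRRRRR
RRRRRR
RRRRRR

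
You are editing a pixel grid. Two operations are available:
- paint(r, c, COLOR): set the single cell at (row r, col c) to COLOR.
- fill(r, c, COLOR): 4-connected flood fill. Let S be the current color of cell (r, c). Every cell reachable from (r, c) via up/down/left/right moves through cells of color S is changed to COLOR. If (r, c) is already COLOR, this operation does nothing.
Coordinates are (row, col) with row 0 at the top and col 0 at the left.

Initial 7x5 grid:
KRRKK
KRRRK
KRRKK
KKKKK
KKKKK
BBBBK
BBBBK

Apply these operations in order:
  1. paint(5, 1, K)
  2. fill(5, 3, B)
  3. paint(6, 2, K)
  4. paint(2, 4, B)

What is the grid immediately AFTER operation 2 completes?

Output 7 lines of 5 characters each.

After op 1 paint(5,1,K):
KRRKK
KRRRK
KRRKK
KKKKK
KKKKK
BKBBK
BBBBK
After op 2 fill(5,3,B) [0 cells changed]:
KRRKK
KRRRK
KRRKK
KKKKK
KKKKK
BKBBK
BBBBK

Answer: KRRKK
KRRRK
KRRKK
KKKKK
KKKKK
BKBBK
BBBBK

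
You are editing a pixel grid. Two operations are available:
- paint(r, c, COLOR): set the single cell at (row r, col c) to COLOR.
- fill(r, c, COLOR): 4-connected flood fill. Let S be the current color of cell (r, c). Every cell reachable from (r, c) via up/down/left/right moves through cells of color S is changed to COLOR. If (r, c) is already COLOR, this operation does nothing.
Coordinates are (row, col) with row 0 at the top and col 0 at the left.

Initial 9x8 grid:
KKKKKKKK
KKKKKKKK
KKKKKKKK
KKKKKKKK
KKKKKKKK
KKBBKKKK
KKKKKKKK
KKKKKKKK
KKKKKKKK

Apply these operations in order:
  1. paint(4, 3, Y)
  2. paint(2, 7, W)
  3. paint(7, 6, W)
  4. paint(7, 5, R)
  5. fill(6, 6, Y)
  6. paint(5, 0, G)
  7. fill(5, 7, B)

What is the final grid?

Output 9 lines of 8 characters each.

Answer: BBBBBBBB
BBBBBBBB
BBBBBBBW
BBBBBBBB
BBBBBBBB
GBBBBBBB
BBBBBBBB
BBBBBRWB
BBBBBBBB

Derivation:
After op 1 paint(4,3,Y):
KKKKKKKK
KKKKKKKK
KKKKKKKK
KKKKKKKK
KKKYKKKK
KKBBKKKK
KKKKKKKK
KKKKKKKK
KKKKKKKK
After op 2 paint(2,7,W):
KKKKKKKK
KKKKKKKK
KKKKKKKW
KKKKKKKK
KKKYKKKK
KKBBKKKK
KKKKKKKK
KKKKKKKK
KKKKKKKK
After op 3 paint(7,6,W):
KKKKKKKK
KKKKKKKK
KKKKKKKW
KKKKKKKK
KKKYKKKK
KKBBKKKK
KKKKKKKK
KKKKKKWK
KKKKKKKK
After op 4 paint(7,5,R):
KKKKKKKK
KKKKKKKK
KKKKKKKW
KKKKKKKK
KKKYKKKK
KKBBKKKK
KKKKKKKK
KKKKKRWK
KKKKKKKK
After op 5 fill(6,6,Y) [66 cells changed]:
YYYYYYYY
YYYYYYYY
YYYYYYYW
YYYYYYYY
YYYYYYYY
YYBBYYYY
YYYYYYYY
YYYYYRWY
YYYYYYYY
After op 6 paint(5,0,G):
YYYYYYYY
YYYYYYYY
YYYYYYYW
YYYYYYYY
YYYYYYYY
GYBBYYYY
YYYYYYYY
YYYYYRWY
YYYYYYYY
After op 7 fill(5,7,B) [66 cells changed]:
BBBBBBBB
BBBBBBBB
BBBBBBBW
BBBBBBBB
BBBBBBBB
GBBBBBBB
BBBBBBBB
BBBBBRWB
BBBBBBBB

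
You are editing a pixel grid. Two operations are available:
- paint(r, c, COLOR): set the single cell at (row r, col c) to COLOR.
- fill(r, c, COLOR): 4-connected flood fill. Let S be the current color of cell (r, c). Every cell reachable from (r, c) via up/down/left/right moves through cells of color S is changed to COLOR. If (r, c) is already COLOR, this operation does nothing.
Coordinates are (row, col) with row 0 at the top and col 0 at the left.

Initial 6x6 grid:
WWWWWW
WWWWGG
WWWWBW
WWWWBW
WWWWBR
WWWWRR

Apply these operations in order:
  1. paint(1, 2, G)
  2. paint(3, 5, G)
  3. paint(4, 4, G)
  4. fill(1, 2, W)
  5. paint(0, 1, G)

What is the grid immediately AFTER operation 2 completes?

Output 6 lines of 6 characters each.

Answer: WWWWWW
WWGWGG
WWWWBW
WWWWBG
WWWWBR
WWWWRR

Derivation:
After op 1 paint(1,2,G):
WWWWWW
WWGWGG
WWWWBW
WWWWBW
WWWWBR
WWWWRR
After op 2 paint(3,5,G):
WWWWWW
WWGWGG
WWWWBW
WWWWBG
WWWWBR
WWWWRR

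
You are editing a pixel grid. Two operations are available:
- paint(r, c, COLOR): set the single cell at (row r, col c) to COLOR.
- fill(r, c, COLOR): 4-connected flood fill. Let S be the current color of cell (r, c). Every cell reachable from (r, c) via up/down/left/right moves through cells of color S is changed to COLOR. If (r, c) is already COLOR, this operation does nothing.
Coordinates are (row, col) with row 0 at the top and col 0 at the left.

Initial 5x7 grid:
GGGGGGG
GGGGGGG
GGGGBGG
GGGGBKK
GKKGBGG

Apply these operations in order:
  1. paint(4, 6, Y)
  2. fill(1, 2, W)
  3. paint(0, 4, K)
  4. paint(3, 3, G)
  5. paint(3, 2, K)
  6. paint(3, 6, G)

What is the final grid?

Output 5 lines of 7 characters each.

After op 1 paint(4,6,Y):
GGGGGGG
GGGGGGG
GGGGBGG
GGGGBKK
GKKGBGY
After op 2 fill(1,2,W) [26 cells changed]:
WWWWWWW
WWWWWWW
WWWWBWW
WWWWBKK
WKKWBGY
After op 3 paint(0,4,K):
WWWWKWW
WWWWWWW
WWWWBWW
WWWWBKK
WKKWBGY
After op 4 paint(3,3,G):
WWWWKWW
WWWWWWW
WWWWBWW
WWWGBKK
WKKWBGY
After op 5 paint(3,2,K):
WWWWKWW
WWWWWWW
WWWWBWW
WWKGBKK
WKKWBGY
After op 6 paint(3,6,G):
WWWWKWW
WWWWWWW
WWWWBWW
WWKGBKG
WKKWBGY

Answer: WWWWKWW
WWWWWWW
WWWWBWW
WWKGBKG
WKKWBGY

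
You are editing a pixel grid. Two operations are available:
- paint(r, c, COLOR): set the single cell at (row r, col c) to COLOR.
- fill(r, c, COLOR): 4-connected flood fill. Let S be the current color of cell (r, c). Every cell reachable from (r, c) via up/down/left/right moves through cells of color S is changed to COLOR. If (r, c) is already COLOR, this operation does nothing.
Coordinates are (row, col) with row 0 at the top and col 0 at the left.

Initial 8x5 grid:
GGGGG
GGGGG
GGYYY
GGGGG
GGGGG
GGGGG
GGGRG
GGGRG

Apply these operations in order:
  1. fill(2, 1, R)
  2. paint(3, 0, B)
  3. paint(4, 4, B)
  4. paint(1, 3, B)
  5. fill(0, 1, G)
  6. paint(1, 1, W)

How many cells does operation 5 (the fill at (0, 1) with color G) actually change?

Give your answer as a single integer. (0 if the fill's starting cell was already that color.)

After op 1 fill(2,1,R) [35 cells changed]:
RRRRR
RRRRR
RRYYY
RRRRR
RRRRR
RRRRR
RRRRR
RRRRR
After op 2 paint(3,0,B):
RRRRR
RRRRR
RRYYY
BRRRR
RRRRR
RRRRR
RRRRR
RRRRR
After op 3 paint(4,4,B):
RRRRR
RRRRR
RRYYY
BRRRR
RRRRB
RRRRR
RRRRR
RRRRR
After op 4 paint(1,3,B):
RRRRR
RRRBR
RRYYY
BRRRR
RRRRB
RRRRR
RRRRR
RRRRR
After op 5 fill(0,1,G) [34 cells changed]:
GGGGG
GGGBG
GGYYY
BGGGG
GGGGB
GGGGG
GGGGG
GGGGG

Answer: 34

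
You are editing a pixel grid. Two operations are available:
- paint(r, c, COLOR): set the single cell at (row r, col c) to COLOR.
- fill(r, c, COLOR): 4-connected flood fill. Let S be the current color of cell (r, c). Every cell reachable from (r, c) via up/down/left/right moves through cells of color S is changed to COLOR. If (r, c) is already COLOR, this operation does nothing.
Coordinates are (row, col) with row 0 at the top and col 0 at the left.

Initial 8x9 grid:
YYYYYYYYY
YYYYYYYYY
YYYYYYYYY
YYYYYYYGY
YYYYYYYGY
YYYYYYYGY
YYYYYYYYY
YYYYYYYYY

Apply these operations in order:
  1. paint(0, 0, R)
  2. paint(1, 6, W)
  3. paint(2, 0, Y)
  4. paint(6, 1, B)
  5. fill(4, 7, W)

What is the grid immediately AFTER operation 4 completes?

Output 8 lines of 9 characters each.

Answer: RYYYYYYYY
YYYYYYWYY
YYYYYYYYY
YYYYYYYGY
YYYYYYYGY
YYYYYYYGY
YBYYYYYYY
YYYYYYYYY

Derivation:
After op 1 paint(0,0,R):
RYYYYYYYY
YYYYYYYYY
YYYYYYYYY
YYYYYYYGY
YYYYYYYGY
YYYYYYYGY
YYYYYYYYY
YYYYYYYYY
After op 2 paint(1,6,W):
RYYYYYYYY
YYYYYYWYY
YYYYYYYYY
YYYYYYYGY
YYYYYYYGY
YYYYYYYGY
YYYYYYYYY
YYYYYYYYY
After op 3 paint(2,0,Y):
RYYYYYYYY
YYYYYYWYY
YYYYYYYYY
YYYYYYYGY
YYYYYYYGY
YYYYYYYGY
YYYYYYYYY
YYYYYYYYY
After op 4 paint(6,1,B):
RYYYYYYYY
YYYYYYWYY
YYYYYYYYY
YYYYYYYGY
YYYYYYYGY
YYYYYYYGY
YBYYYYYYY
YYYYYYYYY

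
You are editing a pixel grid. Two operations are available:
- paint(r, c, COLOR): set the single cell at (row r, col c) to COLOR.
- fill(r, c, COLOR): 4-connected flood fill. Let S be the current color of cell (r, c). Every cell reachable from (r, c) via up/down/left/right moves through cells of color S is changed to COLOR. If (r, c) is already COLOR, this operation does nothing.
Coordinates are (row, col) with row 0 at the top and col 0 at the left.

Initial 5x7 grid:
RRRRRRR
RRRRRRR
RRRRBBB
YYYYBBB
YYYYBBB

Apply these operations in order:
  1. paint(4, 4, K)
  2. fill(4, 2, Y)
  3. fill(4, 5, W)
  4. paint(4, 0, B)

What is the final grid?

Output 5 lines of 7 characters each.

After op 1 paint(4,4,K):
RRRRRRR
RRRRRRR
RRRRBBB
YYYYBBB
YYYYKBB
After op 2 fill(4,2,Y) [0 cells changed]:
RRRRRRR
RRRRRRR
RRRRBBB
YYYYBBB
YYYYKBB
After op 3 fill(4,5,W) [8 cells changed]:
RRRRRRR
RRRRRRR
RRRRWWW
YYYYWWW
YYYYKWW
After op 4 paint(4,0,B):
RRRRRRR
RRRRRRR
RRRRWWW
YYYYWWW
BYYYKWW

Answer: RRRRRRR
RRRRRRR
RRRRWWW
YYYYWWW
BYYYKWW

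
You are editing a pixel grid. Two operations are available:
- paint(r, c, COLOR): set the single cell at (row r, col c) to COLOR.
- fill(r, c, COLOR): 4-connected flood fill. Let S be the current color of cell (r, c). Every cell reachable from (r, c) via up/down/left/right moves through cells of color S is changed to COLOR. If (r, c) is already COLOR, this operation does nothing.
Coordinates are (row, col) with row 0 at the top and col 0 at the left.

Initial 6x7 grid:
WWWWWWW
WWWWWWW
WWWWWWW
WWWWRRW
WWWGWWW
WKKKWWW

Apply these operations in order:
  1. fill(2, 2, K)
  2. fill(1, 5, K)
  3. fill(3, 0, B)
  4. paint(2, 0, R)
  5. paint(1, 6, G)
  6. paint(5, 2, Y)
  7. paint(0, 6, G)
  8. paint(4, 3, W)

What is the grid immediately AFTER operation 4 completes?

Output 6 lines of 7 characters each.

After op 1 fill(2,2,K) [36 cells changed]:
KKKKKKK
KKKKKKK
KKKKKKK
KKKKRRK
KKKGKKK
KKKKKKK
After op 2 fill(1,5,K) [0 cells changed]:
KKKKKKK
KKKKKKK
KKKKKKK
KKKKRRK
KKKGKKK
KKKKKKK
After op 3 fill(3,0,B) [39 cells changed]:
BBBBBBB
BBBBBBB
BBBBBBB
BBBBRRB
BBBGBBB
BBBBBBB
After op 4 paint(2,0,R):
BBBBBBB
BBBBBBB
RBBBBBB
BBBBRRB
BBBGBBB
BBBBBBB

Answer: BBBBBBB
BBBBBBB
RBBBBBB
BBBBRRB
BBBGBBB
BBBBBBB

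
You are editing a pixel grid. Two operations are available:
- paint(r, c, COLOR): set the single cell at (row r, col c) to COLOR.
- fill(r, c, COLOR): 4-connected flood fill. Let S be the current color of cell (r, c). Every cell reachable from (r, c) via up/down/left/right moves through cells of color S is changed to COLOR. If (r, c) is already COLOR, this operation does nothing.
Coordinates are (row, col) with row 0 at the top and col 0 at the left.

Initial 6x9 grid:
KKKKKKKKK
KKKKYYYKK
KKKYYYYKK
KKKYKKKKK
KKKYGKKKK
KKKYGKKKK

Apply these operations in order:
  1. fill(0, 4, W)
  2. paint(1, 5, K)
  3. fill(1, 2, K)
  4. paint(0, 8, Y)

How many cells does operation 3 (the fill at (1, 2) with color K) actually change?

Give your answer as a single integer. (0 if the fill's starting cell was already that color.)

After op 1 fill(0,4,W) [42 cells changed]:
WWWWWWWWW
WWWWYYYWW
WWWYYYYWW
WWWYWWWWW
WWWYGWWWW
WWWYGWWWW
After op 2 paint(1,5,K):
WWWWWWWWW
WWWWYKYWW
WWWYYYYWW
WWWYWWWWW
WWWYGWWWW
WWWYGWWWW
After op 3 fill(1,2,K) [42 cells changed]:
KKKKKKKKK
KKKKYKYKK
KKKYYYYKK
KKKYKKKKK
KKKYGKKKK
KKKYGKKKK

Answer: 42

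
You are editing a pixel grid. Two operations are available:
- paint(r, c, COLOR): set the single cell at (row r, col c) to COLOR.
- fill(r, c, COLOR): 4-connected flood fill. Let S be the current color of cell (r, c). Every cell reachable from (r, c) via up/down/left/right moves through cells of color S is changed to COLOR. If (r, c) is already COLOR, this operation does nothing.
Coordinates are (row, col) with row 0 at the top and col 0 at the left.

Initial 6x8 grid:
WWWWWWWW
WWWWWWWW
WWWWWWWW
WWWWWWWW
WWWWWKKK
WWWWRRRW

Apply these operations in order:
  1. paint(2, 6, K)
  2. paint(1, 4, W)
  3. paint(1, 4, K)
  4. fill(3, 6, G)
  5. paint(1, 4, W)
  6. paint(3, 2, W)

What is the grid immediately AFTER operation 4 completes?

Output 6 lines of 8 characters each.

Answer: GGGGGGGG
GGGGKGGG
GGGGGGKG
GGGGGGGG
GGGGGKKK
GGGGRRRW

Derivation:
After op 1 paint(2,6,K):
WWWWWWWW
WWWWWWWW
WWWWWWKW
WWWWWWWW
WWWWWKKK
WWWWRRRW
After op 2 paint(1,4,W):
WWWWWWWW
WWWWWWWW
WWWWWWKW
WWWWWWWW
WWWWWKKK
WWWWRRRW
After op 3 paint(1,4,K):
WWWWWWWW
WWWWKWWW
WWWWWWKW
WWWWWWWW
WWWWWKKK
WWWWRRRW
After op 4 fill(3,6,G) [39 cells changed]:
GGGGGGGG
GGGGKGGG
GGGGGGKG
GGGGGGGG
GGGGGKKK
GGGGRRRW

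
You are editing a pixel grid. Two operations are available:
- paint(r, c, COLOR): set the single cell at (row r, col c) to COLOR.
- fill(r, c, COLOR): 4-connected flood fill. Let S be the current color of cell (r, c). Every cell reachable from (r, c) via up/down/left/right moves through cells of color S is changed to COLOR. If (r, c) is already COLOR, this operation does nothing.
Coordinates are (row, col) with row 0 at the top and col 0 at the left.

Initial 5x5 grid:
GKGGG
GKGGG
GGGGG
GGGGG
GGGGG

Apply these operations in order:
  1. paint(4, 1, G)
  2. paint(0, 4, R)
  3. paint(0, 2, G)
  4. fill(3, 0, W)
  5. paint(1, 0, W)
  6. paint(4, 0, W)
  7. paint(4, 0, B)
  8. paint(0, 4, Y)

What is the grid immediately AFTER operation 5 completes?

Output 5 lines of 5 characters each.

Answer: WKWWR
WKWWW
WWWWW
WWWWW
WWWWW

Derivation:
After op 1 paint(4,1,G):
GKGGG
GKGGG
GGGGG
GGGGG
GGGGG
After op 2 paint(0,4,R):
GKGGR
GKGGG
GGGGG
GGGGG
GGGGG
After op 3 paint(0,2,G):
GKGGR
GKGGG
GGGGG
GGGGG
GGGGG
After op 4 fill(3,0,W) [22 cells changed]:
WKWWR
WKWWW
WWWWW
WWWWW
WWWWW
After op 5 paint(1,0,W):
WKWWR
WKWWW
WWWWW
WWWWW
WWWWW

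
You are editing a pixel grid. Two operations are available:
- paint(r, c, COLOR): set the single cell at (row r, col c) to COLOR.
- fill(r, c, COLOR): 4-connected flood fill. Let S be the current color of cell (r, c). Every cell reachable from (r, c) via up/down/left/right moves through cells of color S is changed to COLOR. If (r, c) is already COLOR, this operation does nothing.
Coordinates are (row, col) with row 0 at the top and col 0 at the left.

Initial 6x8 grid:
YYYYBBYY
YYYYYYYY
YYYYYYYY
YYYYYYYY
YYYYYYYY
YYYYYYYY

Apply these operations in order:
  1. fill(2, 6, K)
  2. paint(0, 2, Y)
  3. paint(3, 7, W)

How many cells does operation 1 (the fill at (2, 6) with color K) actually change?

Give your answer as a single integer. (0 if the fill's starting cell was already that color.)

Answer: 46

Derivation:
After op 1 fill(2,6,K) [46 cells changed]:
KKKKBBKK
KKKKKKKK
KKKKKKKK
KKKKKKKK
KKKKKKKK
KKKKKKKK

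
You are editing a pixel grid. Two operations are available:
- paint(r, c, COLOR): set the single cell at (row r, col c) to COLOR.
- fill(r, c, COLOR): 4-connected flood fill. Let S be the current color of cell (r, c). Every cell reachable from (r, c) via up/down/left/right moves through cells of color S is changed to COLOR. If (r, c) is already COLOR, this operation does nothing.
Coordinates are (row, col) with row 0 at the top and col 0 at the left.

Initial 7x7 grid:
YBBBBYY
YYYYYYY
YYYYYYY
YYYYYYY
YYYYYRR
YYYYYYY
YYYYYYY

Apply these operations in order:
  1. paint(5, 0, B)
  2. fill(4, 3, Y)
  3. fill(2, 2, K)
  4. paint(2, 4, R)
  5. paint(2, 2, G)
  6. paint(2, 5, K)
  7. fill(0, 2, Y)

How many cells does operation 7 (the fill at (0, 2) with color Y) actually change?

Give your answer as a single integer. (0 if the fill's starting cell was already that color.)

Answer: 4

Derivation:
After op 1 paint(5,0,B):
YBBBBYY
YYYYYYY
YYYYYYY
YYYYYYY
YYYYYRR
BYYYYYY
YYYYYYY
After op 2 fill(4,3,Y) [0 cells changed]:
YBBBBYY
YYYYYYY
YYYYYYY
YYYYYYY
YYYYYRR
BYYYYYY
YYYYYYY
After op 3 fill(2,2,K) [42 cells changed]:
KBBBBKK
KKKKKKK
KKKKKKK
KKKKKKK
KKKKKRR
BKKKKKK
KKKKKKK
After op 4 paint(2,4,R):
KBBBBKK
KKKKKKK
KKKKRKK
KKKKKKK
KKKKKRR
BKKKKKK
KKKKKKK
After op 5 paint(2,2,G):
KBBBBKK
KKKKKKK
KKGKRKK
KKKKKKK
KKKKKRR
BKKKKKK
KKKKKKK
After op 6 paint(2,5,K):
KBBBBKK
KKKKKKK
KKGKRKK
KKKKKKK
KKKKKRR
BKKKKKK
KKKKKKK
After op 7 fill(0,2,Y) [4 cells changed]:
KYYYYKK
KKKKKKK
KKGKRKK
KKKKKKK
KKKKKRR
BKKKKKK
KKKKKKK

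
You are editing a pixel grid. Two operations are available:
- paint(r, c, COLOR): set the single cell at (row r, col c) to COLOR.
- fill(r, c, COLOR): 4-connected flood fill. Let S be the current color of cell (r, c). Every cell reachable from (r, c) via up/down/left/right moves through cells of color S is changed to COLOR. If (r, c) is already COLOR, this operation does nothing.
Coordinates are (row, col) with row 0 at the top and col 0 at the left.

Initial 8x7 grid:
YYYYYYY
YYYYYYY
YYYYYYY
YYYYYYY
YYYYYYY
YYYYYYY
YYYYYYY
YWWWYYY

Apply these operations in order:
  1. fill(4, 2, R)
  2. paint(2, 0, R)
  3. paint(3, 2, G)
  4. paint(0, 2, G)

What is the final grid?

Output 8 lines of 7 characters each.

Answer: RRGRRRR
RRRRRRR
RRRRRRR
RRGRRRR
RRRRRRR
RRRRRRR
RRRRRRR
RWWWRRR

Derivation:
After op 1 fill(4,2,R) [53 cells changed]:
RRRRRRR
RRRRRRR
RRRRRRR
RRRRRRR
RRRRRRR
RRRRRRR
RRRRRRR
RWWWRRR
After op 2 paint(2,0,R):
RRRRRRR
RRRRRRR
RRRRRRR
RRRRRRR
RRRRRRR
RRRRRRR
RRRRRRR
RWWWRRR
After op 3 paint(3,2,G):
RRRRRRR
RRRRRRR
RRRRRRR
RRGRRRR
RRRRRRR
RRRRRRR
RRRRRRR
RWWWRRR
After op 4 paint(0,2,G):
RRGRRRR
RRRRRRR
RRRRRRR
RRGRRRR
RRRRRRR
RRRRRRR
RRRRRRR
RWWWRRR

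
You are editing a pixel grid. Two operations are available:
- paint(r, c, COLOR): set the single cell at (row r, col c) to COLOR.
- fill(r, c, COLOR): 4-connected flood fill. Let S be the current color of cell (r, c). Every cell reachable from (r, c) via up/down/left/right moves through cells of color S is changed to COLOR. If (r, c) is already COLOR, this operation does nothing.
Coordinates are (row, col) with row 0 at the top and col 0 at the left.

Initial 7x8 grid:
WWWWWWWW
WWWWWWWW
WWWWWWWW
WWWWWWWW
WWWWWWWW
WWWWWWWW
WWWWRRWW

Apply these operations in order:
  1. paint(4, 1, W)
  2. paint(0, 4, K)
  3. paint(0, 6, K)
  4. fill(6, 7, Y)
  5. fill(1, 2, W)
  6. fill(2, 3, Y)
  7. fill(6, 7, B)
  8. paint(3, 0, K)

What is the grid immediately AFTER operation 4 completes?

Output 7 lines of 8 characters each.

Answer: YYYYKYKY
YYYYYYYY
YYYYYYYY
YYYYYYYY
YYYYYYYY
YYYYYYYY
YYYYRRYY

Derivation:
After op 1 paint(4,1,W):
WWWWWWWW
WWWWWWWW
WWWWWWWW
WWWWWWWW
WWWWWWWW
WWWWWWWW
WWWWRRWW
After op 2 paint(0,4,K):
WWWWKWWW
WWWWWWWW
WWWWWWWW
WWWWWWWW
WWWWWWWW
WWWWWWWW
WWWWRRWW
After op 3 paint(0,6,K):
WWWWKWKW
WWWWWWWW
WWWWWWWW
WWWWWWWW
WWWWWWWW
WWWWWWWW
WWWWRRWW
After op 4 fill(6,7,Y) [52 cells changed]:
YYYYKYKY
YYYYYYYY
YYYYYYYY
YYYYYYYY
YYYYYYYY
YYYYYYYY
YYYYRRYY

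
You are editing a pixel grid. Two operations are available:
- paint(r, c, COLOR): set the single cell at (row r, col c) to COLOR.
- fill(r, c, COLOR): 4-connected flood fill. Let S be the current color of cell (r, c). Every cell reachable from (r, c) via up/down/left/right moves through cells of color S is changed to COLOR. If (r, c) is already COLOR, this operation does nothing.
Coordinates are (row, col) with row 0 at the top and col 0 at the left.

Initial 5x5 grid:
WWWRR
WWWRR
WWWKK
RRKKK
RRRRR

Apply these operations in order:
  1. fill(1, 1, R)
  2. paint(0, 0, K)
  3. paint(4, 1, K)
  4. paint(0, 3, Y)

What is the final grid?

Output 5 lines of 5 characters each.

Answer: KRRYR
RRRRR
RRRKK
RRKKK
RKRRR

Derivation:
After op 1 fill(1,1,R) [9 cells changed]:
RRRRR
RRRRR
RRRKK
RRKKK
RRRRR
After op 2 paint(0,0,K):
KRRRR
RRRRR
RRRKK
RRKKK
RRRRR
After op 3 paint(4,1,K):
KRRRR
RRRRR
RRRKK
RRKKK
RKRRR
After op 4 paint(0,3,Y):
KRRYR
RRRRR
RRRKK
RRKKK
RKRRR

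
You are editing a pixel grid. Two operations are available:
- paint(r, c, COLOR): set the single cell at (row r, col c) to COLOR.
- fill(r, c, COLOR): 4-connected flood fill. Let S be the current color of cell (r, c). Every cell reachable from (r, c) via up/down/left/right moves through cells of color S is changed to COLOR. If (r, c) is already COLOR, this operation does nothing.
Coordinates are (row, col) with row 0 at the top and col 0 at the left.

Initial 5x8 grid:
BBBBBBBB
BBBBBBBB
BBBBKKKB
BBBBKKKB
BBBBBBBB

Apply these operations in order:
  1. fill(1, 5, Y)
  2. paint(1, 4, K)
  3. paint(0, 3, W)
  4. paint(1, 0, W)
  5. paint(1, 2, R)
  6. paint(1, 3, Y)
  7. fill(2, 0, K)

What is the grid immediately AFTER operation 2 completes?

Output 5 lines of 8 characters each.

After op 1 fill(1,5,Y) [34 cells changed]:
YYYYYYYY
YYYYYYYY
YYYYKKKY
YYYYKKKY
YYYYYYYY
After op 2 paint(1,4,K):
YYYYYYYY
YYYYKYYY
YYYYKKKY
YYYYKKKY
YYYYYYYY

Answer: YYYYYYYY
YYYYKYYY
YYYYKKKY
YYYYKKKY
YYYYYYYY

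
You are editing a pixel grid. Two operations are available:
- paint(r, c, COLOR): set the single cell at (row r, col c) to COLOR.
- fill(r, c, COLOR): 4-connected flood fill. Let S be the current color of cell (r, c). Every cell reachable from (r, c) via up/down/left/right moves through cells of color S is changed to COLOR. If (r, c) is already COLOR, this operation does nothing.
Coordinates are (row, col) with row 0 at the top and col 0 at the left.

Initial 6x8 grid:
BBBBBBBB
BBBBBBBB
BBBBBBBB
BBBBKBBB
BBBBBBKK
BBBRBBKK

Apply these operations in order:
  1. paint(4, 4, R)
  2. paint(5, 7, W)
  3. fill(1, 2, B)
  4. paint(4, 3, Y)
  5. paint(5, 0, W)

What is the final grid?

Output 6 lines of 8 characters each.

Answer: BBBBBBBB
BBBBBBBB
BBBBBBBB
BBBBKBBB
BBBYRBKK
WBBRBBKW

Derivation:
After op 1 paint(4,4,R):
BBBBBBBB
BBBBBBBB
BBBBBBBB
BBBBKBBB
BBBBRBKK
BBBRBBKK
After op 2 paint(5,7,W):
BBBBBBBB
BBBBBBBB
BBBBBBBB
BBBBKBBB
BBBBRBKK
BBBRBBKW
After op 3 fill(1,2,B) [0 cells changed]:
BBBBBBBB
BBBBBBBB
BBBBBBBB
BBBBKBBB
BBBBRBKK
BBBRBBKW
After op 4 paint(4,3,Y):
BBBBBBBB
BBBBBBBB
BBBBBBBB
BBBBKBBB
BBBYRBKK
BBBRBBKW
After op 5 paint(5,0,W):
BBBBBBBB
BBBBBBBB
BBBBBBBB
BBBBKBBB
BBBYRBKK
WBBRBBKW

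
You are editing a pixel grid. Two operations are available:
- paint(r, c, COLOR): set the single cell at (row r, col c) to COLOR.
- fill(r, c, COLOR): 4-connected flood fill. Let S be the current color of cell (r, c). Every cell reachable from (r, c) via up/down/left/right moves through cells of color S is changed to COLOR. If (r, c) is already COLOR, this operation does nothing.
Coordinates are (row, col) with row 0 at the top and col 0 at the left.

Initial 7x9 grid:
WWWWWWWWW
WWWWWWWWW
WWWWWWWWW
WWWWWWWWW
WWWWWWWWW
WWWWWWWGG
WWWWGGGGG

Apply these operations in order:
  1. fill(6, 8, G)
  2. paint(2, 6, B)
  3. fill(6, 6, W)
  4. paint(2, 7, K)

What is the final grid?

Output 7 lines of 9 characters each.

Answer: WWWWWWWWW
WWWWWWWWW
WWWWWWBKW
WWWWWWWWW
WWWWWWWWW
WWWWWWWWW
WWWWWWWWW

Derivation:
After op 1 fill(6,8,G) [0 cells changed]:
WWWWWWWWW
WWWWWWWWW
WWWWWWWWW
WWWWWWWWW
WWWWWWWWW
WWWWWWWGG
WWWWGGGGG
After op 2 paint(2,6,B):
WWWWWWWWW
WWWWWWWWW
WWWWWWBWW
WWWWWWWWW
WWWWWWWWW
WWWWWWWGG
WWWWGGGGG
After op 3 fill(6,6,W) [7 cells changed]:
WWWWWWWWW
WWWWWWWWW
WWWWWWBWW
WWWWWWWWW
WWWWWWWWW
WWWWWWWWW
WWWWWWWWW
After op 4 paint(2,7,K):
WWWWWWWWW
WWWWWWWWW
WWWWWWBKW
WWWWWWWWW
WWWWWWWWW
WWWWWWWWW
WWWWWWWWW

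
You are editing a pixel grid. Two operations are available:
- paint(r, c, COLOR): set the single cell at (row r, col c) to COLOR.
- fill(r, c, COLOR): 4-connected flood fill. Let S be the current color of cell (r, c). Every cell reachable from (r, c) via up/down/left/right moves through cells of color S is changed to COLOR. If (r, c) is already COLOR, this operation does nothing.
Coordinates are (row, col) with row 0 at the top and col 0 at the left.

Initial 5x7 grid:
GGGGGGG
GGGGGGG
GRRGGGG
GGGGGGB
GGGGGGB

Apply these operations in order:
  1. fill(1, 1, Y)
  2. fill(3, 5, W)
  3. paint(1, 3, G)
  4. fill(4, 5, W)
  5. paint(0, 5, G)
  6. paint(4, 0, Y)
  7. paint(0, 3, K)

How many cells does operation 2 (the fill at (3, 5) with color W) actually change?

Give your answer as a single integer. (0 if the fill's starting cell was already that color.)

Answer: 31

Derivation:
After op 1 fill(1,1,Y) [31 cells changed]:
YYYYYYY
YYYYYYY
YRRYYYY
YYYYYYB
YYYYYYB
After op 2 fill(3,5,W) [31 cells changed]:
WWWWWWW
WWWWWWW
WRRWWWW
WWWWWWB
WWWWWWB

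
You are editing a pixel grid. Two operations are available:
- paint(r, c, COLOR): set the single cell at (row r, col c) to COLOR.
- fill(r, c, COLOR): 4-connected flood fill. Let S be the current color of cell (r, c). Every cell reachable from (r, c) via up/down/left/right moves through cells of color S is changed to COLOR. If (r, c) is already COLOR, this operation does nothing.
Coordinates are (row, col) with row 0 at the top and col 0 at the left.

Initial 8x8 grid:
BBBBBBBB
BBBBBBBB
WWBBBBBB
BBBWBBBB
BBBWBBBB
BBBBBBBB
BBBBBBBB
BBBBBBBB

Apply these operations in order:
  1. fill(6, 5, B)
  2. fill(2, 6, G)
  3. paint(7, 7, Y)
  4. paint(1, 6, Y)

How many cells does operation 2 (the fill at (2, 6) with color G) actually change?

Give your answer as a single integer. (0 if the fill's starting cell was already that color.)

After op 1 fill(6,5,B) [0 cells changed]:
BBBBBBBB
BBBBBBBB
WWBBBBBB
BBBWBBBB
BBBWBBBB
BBBBBBBB
BBBBBBBB
BBBBBBBB
After op 2 fill(2,6,G) [60 cells changed]:
GGGGGGGG
GGGGGGGG
WWGGGGGG
GGGWGGGG
GGGWGGGG
GGGGGGGG
GGGGGGGG
GGGGGGGG

Answer: 60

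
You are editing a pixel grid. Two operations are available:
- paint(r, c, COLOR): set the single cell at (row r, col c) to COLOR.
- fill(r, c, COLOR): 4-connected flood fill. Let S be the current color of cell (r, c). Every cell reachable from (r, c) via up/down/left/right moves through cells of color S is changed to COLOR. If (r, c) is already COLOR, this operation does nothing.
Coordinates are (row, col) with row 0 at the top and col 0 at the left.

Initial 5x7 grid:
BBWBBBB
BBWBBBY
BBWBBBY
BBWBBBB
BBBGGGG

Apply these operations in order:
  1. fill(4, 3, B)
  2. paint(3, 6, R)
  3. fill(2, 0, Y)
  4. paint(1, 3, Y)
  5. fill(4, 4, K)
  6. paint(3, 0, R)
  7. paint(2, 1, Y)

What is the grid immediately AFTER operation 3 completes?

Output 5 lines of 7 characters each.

After op 1 fill(4,3,B) [4 cells changed]:
BBWBBBB
BBWBBBY
BBWBBBY
BBWBBBB
BBBBBBB
After op 2 paint(3,6,R):
BBWBBBB
BBWBBBY
BBWBBBY
BBWBBBR
BBBBBBB
After op 3 fill(2,0,Y) [28 cells changed]:
YYWYYYY
YYWYYYY
YYWYYYY
YYWYYYR
YYYYYYY

Answer: YYWYYYY
YYWYYYY
YYWYYYY
YYWYYYR
YYYYYYY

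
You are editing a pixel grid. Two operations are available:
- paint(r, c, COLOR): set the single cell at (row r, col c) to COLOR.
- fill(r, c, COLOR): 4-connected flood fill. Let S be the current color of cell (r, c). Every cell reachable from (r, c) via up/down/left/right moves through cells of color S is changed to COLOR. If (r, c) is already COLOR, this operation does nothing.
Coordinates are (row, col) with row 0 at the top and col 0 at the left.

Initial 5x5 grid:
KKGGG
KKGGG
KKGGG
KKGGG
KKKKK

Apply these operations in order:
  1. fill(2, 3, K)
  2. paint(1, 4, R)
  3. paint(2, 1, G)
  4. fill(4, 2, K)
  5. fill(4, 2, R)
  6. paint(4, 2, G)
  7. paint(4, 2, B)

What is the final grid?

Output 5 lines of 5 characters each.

After op 1 fill(2,3,K) [12 cells changed]:
KKKKK
KKKKK
KKKKK
KKKKK
KKKKK
After op 2 paint(1,4,R):
KKKKK
KKKKR
KKKKK
KKKKK
KKKKK
After op 3 paint(2,1,G):
KKKKK
KKKKR
KGKKK
KKKKK
KKKKK
After op 4 fill(4,2,K) [0 cells changed]:
KKKKK
KKKKR
KGKKK
KKKKK
KKKKK
After op 5 fill(4,2,R) [23 cells changed]:
RRRRR
RRRRR
RGRRR
RRRRR
RRRRR
After op 6 paint(4,2,G):
RRRRR
RRRRR
RGRRR
RRRRR
RRGRR
After op 7 paint(4,2,B):
RRRRR
RRRRR
RGRRR
RRRRR
RRBRR

Answer: RRRRR
RRRRR
RGRRR
RRRRR
RRBRR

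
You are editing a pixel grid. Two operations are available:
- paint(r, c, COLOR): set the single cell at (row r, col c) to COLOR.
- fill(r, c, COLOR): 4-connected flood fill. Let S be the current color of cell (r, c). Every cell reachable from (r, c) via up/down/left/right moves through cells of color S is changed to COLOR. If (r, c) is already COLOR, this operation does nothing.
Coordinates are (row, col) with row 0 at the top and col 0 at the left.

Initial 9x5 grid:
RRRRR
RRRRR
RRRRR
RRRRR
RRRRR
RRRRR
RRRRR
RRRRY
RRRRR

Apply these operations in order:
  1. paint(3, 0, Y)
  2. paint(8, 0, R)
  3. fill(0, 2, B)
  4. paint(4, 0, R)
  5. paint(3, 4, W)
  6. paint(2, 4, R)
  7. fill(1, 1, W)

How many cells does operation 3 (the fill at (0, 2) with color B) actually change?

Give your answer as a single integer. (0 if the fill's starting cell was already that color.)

After op 1 paint(3,0,Y):
RRRRR
RRRRR
RRRRR
YRRRR
RRRRR
RRRRR
RRRRR
RRRRY
RRRRR
After op 2 paint(8,0,R):
RRRRR
RRRRR
RRRRR
YRRRR
RRRRR
RRRRR
RRRRR
RRRRY
RRRRR
After op 3 fill(0,2,B) [43 cells changed]:
BBBBB
BBBBB
BBBBB
YBBBB
BBBBB
BBBBB
BBBBB
BBBBY
BBBBB

Answer: 43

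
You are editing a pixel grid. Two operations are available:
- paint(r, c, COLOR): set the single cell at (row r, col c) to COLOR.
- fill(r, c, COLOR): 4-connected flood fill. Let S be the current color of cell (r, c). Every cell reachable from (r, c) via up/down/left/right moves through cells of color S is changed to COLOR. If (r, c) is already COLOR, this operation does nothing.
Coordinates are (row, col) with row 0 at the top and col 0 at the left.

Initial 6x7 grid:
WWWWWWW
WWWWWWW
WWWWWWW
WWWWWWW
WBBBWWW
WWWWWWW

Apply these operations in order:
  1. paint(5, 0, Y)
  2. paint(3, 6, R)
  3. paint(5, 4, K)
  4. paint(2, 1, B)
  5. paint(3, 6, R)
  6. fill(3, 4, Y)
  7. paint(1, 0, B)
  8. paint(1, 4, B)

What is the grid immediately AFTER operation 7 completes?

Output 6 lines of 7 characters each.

Answer: YYYYYYY
BYYYYYY
YBYYYYY
YYYYYYR
YBBBYYY
YWWWKYY

Derivation:
After op 1 paint(5,0,Y):
WWWWWWW
WWWWWWW
WWWWWWW
WWWWWWW
WBBBWWW
YWWWWWW
After op 2 paint(3,6,R):
WWWWWWW
WWWWWWW
WWWWWWW
WWWWWWR
WBBBWWW
YWWWWWW
After op 3 paint(5,4,K):
WWWWWWW
WWWWWWW
WWWWWWW
WWWWWWR
WBBBWWW
YWWWKWW
After op 4 paint(2,1,B):
WWWWWWW
WWWWWWW
WBWWWWW
WWWWWWR
WBBBWWW
YWWWKWW
After op 5 paint(3,6,R):
WWWWWWW
WWWWWWW
WBWWWWW
WWWWWWR
WBBBWWW
YWWWKWW
After op 6 fill(3,4,Y) [32 cells changed]:
YYYYYYY
YYYYYYY
YBYYYYY
YYYYYYR
YBBBYYY
YWWWKYY
After op 7 paint(1,0,B):
YYYYYYY
BYYYYYY
YBYYYYY
YYYYYYR
YBBBYYY
YWWWKYY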